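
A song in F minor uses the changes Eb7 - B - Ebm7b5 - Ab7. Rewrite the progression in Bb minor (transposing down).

Ab7 E Abm7b5 Db7

F minor down to Bb minor is a perfect fifth; each chord root moves by that interval while the quality stays the same.
Eb7: root Eb down a perfect fifth → Ab, giving Ab7.
B: root B down a perfect fifth → E, giving E.
Ebm7b5: root Eb down a perfect fifth → Ab, giving Abm7b5.
Ab7: root Ab down a perfect fifth → Db, giving Db7.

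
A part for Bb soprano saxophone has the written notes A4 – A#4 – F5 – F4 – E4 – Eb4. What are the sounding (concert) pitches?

G4 G#4 Eb5 Eb4 D4 Db4

The Bb soprano saxophone sounds a major second below written, so transpose each written note down a major second.
A4 -> G4
A#4 -> G#4
F5 -> Eb5
F4 -> Eb4
E4 -> D4
Eb4 -> Db4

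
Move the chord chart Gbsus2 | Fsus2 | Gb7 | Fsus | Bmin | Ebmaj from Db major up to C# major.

Db major up to C# major is an augmented seventh; each chord root moves by that interval while the quality stays the same.
Gbsus2: root Gb up an augmented seventh → F#, giving F#sus2.
Fsus2: root F up an augmented seventh → E#, giving E#sus2.
Gb7: root Gb up an augmented seventh → F#, giving F#7.
Fsus: root F up an augmented seventh → E#, giving E#sus.
Bmin: root B up an augmented seventh → A##, giving A##min.
Ebmaj: root Eb up an augmented seventh → D#, giving D#maj.

F#sus2 E#sus2 F#7 E#sus A##min D#maj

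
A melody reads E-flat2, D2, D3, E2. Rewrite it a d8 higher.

Ebb3 Db3 Db4 Eb3

Eb2 to Ebb3
D2 to Db3
D3 to Db4
E2 to Eb3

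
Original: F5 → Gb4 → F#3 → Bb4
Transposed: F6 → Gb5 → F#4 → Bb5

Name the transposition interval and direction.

up a perfect octave

Take the first pair: F5 → F6. F to F spans 8 letter names, so the interval is some kind of octave.
F5 to F6 is 12 semitones, which makes it a perfect octave; the second version is higher, so the direction is up.
Checking another pair — Bb4 → Bb5 — gives the same interval.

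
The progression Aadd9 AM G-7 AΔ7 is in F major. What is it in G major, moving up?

Badd9 BM A-7 BΔ7

F major up to G major is a major second; each chord root moves by that interval while the quality stays the same.
Aadd9: root A up a major second → B, giving Badd9.
AM: root A up a major second → B, giving BM.
G-7: root G up a major second → A, giving A-7.
AΔ7: root A up a major second → B, giving BΔ7.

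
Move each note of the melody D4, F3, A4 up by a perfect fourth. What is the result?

G4 Bb3 D5

D4 up a perfect fourth is G4.
A perfect fourth up from F3 gives Bb3.
A perfect fourth up from A4 gives D5.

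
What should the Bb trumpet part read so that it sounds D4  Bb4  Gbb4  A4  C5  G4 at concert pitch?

Written C4 sounds as Bb3 on the Bb trumpet, so concert pitches are written a major second up.
D4 becomes E4
Bb4 becomes C5
Gbb4 becomes Abb4
A4 becomes B4
C5 becomes D5
G4 becomes A4

E4 C5 Abb4 B4 D5 A4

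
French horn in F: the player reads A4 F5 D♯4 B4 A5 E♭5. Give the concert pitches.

D4 Bb4 G#3 E4 D5 Ab4

The French horn in F sounds a perfect fifth below written, so transpose each written note down a perfect fifth.
A4 -> D4
F5 -> Bb4
D#4 -> G#3
B4 -> E4
A5 -> D5
Eb5 -> Ab4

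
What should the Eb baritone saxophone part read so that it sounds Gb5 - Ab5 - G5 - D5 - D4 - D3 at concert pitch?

Eb7 F7 E7 B6 B5 B4

Written C4 sounds as Eb2 on the Eb baritone saxophone, so concert pitches are written a major thirteenth up.
Gb5 → Eb7
Ab5 → F7
G5 → E7
D5 → B6
D4 → B5
D3 → B4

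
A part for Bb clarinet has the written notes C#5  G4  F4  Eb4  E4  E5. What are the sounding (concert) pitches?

B4 F4 Eb4 Db4 D4 D5

Written C4 on the Bb clarinet sounds as Bb3, a major second lower; apply that shift to every note.
C#5 becomes B4
G4 becomes F4
F4 becomes Eb4
Eb4 becomes Db4
E4 becomes D4
E5 becomes D5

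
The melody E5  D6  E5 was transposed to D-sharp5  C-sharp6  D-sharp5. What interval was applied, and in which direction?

down a minor second

Take the first pair: E5 → D#5. E to D spans 2 letter names, so the interval is some kind of second.
D#5 to E5 is 1 semitone, which makes it a minor second; the second version is lower, so the direction is down.
Checking another pair — E5 → D#5 — gives the same interval.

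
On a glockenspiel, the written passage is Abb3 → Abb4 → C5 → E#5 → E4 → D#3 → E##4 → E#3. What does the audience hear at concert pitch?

Abb5 Abb6 C7 E#7 E6 D#5 E##6 E#5

The glockenspiel sounds a perfect fifteenth above written, so transpose each written note up a perfect fifteenth.
Abb3 to Abb5
Abb4 to Abb6
C5 to C7
E#5 to E#7
E4 to E6
D#3 to D#5
E##4 to E##6
E#3 to E#5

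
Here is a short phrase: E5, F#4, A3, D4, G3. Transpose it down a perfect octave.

E5 down a perfect octave is E4.
F#4 down a perfect octave is F#3.
A3: an octave down reaches A, and 12 semitones makes it A2.
D4: an octave down reaches D, and 12 semitones makes it D3.
G3: an octave down reaches G, and 12 semitones makes it G2.

E4 F#3 A2 D3 G2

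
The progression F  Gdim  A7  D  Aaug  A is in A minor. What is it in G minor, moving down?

A minor down to G minor is a major second; each chord root moves by that interval while the quality stays the same.
F: root F down a major second → Eb, giving Eb.
Gdim: root G down a major second → F, giving Fdim.
A7: root A down a major second → G, giving G7.
D: root D down a major second → C, giving C.
Aaug: root A down a major second → G, giving Gaug.
A: root A down a major second → G, giving G.

Eb Fdim G7 C Gaug G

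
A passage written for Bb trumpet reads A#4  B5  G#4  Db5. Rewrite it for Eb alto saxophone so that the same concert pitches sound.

E#5 F#6 D#5 Ab5

First find concert pitch: the Bb trumpet sounds a major second below written, so A#4 B5 G#4 Db5 sounds G#4 A5 F#4 Cb5.
Then write for Eb alto saxophone: it sounds a major sixth below written, so the part must be a major sixth above concert.
G#4 → E#5
A5 → F#6
F#4 → D#5
Cb5 → Ab5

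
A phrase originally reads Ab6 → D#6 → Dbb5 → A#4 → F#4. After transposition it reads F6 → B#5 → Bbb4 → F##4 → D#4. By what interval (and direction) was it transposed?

down a minor third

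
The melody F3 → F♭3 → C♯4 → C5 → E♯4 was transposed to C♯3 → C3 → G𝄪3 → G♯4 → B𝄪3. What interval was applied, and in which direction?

down a diminished fourth

From F3 to C#3 is 4 letter names — a fourth of some quality.
C#3 to F3 is 4 semitones, which makes it a diminished fourth; the second version is lower, so the direction is down.
Checking another pair — E#4 → B##3 — gives the same interval.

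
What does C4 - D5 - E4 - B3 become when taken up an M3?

E4 F#5 G#4 D#4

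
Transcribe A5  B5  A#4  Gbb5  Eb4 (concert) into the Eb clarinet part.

F#5 G#5 F##4 Ebb5 C4

Written C4 sounds as Eb4 on the Eb clarinet, so concert pitches are written a minor third down.
A5 -> F#5
B5 -> G#5
A#4 -> F##4
Gbb5 -> Ebb5
Eb4 -> C4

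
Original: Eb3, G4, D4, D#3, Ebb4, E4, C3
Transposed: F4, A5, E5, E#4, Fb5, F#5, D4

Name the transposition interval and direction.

From Eb3 to F4 is 9 letter names — a ninth of some quality.
Eb3 to F4 is 14 semitones, which makes it a major ninth; the second version is higher, so the direction is up.
Checking another pair — C3 → D4 — gives the same interval.

up a major ninth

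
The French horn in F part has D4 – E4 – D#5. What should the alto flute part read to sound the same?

First find concert pitch: the French horn in F sounds a perfect fifth below written, so D4 E4 D#5 sounds G3 A3 G#4.
Then write for alto flute: it sounds a perfect fourth below written, so the part must be a perfect fourth above concert.
G3 → C4
A3 → D4
G#4 → C#5

C4 D4 C#5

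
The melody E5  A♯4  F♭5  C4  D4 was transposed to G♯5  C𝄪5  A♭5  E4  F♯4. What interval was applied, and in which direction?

up a major third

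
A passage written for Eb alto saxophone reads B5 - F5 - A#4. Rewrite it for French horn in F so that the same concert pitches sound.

First find concert pitch: the Eb alto saxophone sounds a major sixth below written, so B5 F5 A#4 sounds D5 Ab4 C#4.
Then write for French horn in F: it sounds a perfect fifth below written, so the part must be a perfect fifth above concert.
D5 → A5
Ab4 → Eb5
C#4 → G#4

A5 Eb5 G#4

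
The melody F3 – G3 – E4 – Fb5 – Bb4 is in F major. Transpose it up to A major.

A3 B3 G#4 Ab5 D5

F major to A major up is a major third, so every note moves up by that interval.
F3 becomes A3
G3 becomes B3
E4 becomes G#4
Fb5 becomes Ab5
Bb4 becomes D5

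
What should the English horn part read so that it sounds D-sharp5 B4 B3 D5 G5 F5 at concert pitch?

The English horn sounds a perfect fifth below written, so the written part must be a perfect fifth above concert — transpose each note up.
D#5 to A#5
B4 to F#5
B3 to F#4
D5 to A5
G5 to D6
F5 to C6

A#5 F#5 F#4 A5 D6 C6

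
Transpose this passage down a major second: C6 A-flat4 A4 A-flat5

C6 -> Bb5
Ab4 -> Gb4
A4 -> G4
Ab5 -> Gb5

Bb5 Gb4 G4 Gb5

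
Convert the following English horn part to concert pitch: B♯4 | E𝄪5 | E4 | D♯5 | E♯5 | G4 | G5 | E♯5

Written C4 on the English horn sounds as F3, a perfect fifth lower; apply that shift to every note.
B#4 to E#4
E##5 to A##4
E4 to A3
D#5 to G#4
E#5 to A#4
G4 to C4
G5 to C5
E#5 to A#4

E#4 A##4 A3 G#4 A#4 C4 C5 A#4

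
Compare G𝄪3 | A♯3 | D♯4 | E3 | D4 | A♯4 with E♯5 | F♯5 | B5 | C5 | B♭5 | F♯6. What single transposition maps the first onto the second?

Take the first pair: G##3 → E#5. G to E spans 13 letter names, so the interval is some kind of thirteenth.
G##3 to E#5 is 20 semitones, which makes it a minor thirteenth; the second version is higher, so the direction is up.
Checking another pair — A#4 → F#6 — gives the same interval.

up a minor thirteenth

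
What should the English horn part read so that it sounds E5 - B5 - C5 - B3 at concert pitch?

B5 F#6 G5 F#4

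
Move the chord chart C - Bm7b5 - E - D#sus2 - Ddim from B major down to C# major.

D C#m7b5 F# E#sus2 Edim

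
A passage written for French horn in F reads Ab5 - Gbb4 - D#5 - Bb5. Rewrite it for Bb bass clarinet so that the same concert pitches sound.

First find concert pitch: the French horn in F sounds a perfect fifth below written, so Ab5 Gbb4 D#5 Bb5 sounds Db5 Cbb4 G#4 Eb5.
Then write for Bb bass clarinet: it sounds a major ninth below written, so the part must be a major ninth above concert.
Db5 → Eb6
Cbb4 → Dbb5
G#4 → A#5
Eb5 → F6

Eb6 Dbb5 A#5 F6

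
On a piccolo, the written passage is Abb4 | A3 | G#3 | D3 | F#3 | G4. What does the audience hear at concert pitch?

Abb5 A4 G#4 D4 F#4 G5

Written C4 on the piccolo sounds as C5, a perfect octave higher; apply that shift to every note.
Abb4 → Abb5
A3 → A4
G#3 → G#4
D3 → D4
F#3 → F#4
G4 → G5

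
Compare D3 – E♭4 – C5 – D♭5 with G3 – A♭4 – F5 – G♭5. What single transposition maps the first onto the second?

up a perfect fourth

Take the first pair: D3 → G3. D to G spans 4 letter names, so the interval is some kind of fourth.
D3 to G3 is 5 semitones, which makes it a perfect fourth; the second version is higher, so the direction is up.
Checking another pair — Db5 → Gb5 — gives the same interval.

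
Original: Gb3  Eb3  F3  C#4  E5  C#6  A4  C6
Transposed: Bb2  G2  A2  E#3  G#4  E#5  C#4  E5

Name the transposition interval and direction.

From Gb3 to Bb2 is 6 letter names — a sixth of some quality.
Bb2 to Gb3 is 8 semitones, which makes it a minor sixth; the second version is lower, so the direction is down.
Checking another pair — C6 → E5 — gives the same interval.

down a minor sixth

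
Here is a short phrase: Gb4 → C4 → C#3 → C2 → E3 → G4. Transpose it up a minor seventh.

Fb5 Bb4 B3 Bb2 D4 F5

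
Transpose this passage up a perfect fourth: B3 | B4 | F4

E4 E5 Bb4

B3 → E4
B4 → E5
F4 → Bb4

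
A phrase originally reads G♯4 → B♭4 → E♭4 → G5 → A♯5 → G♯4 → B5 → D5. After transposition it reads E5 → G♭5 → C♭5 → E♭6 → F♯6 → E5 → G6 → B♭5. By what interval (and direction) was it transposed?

up a minor sixth

From G#4 to E5 is 6 letter names — a sixth of some quality.
G#4 to E5 is 8 semitones, which makes it a minor sixth; the second version is higher, so the direction is up.
Checking another pair — D5 → Bb5 — gives the same interval.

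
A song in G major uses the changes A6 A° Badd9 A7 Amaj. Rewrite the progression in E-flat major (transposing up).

G major up to E-flat major is a minor sixth; each chord root moves by that interval while the quality stays the same.
A6: root A up a minor sixth → F, giving F6.
A°: root A up a minor sixth → F, giving F°.
Badd9: root B up a minor sixth → G, giving Gadd9.
A7: root A up a minor sixth → F, giving F7.
Amaj: root A up a minor sixth → F, giving Fmaj.

F6 F° Gadd9 F7 Fmaj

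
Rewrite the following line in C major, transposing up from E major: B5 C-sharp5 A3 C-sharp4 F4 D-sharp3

E major to C major up is a minor sixth, so every note moves up by that interval.
B5 becomes G6
C#5 becomes A5
A3 becomes F4
C#4 becomes A4
F4 becomes Db5
D#3 becomes B3

G6 A5 F4 A4 Db5 B3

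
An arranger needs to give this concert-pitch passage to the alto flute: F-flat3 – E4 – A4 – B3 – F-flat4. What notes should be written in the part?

Bbb3 A4 D5 E4 Bbb4

Written C4 sounds as G3 on the alto flute, so concert pitches are written a perfect fourth up.
Fb3 becomes Bbb3
E4 becomes A4
A4 becomes D5
B3 becomes E4
Fb4 becomes Bbb4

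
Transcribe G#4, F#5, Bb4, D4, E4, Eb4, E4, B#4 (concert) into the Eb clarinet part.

E#4 D#5 G4 B3 C#4 C4 C#4 G##4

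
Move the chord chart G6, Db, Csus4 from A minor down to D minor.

C6 Gb Fsus4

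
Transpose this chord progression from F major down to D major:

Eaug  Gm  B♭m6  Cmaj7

C#aug Em Gm6 Amaj7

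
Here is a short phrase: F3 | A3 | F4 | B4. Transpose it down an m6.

F3 becomes A2
A3 becomes C#3
F4 becomes A3
B4 becomes D#4

A2 C#3 A3 D#4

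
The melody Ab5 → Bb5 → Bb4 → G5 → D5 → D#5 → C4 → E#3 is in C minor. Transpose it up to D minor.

Bb5 C6 C5 A5 E5 E#5 D4 F##3

C minor to D minor up is a major second, so every note moves up by that interval.
Ab5 becomes Bb5
Bb5 becomes C6
Bb4 becomes C5
G5 becomes A5
D5 becomes E5
D#5 becomes E#5
C4 becomes D4
E#3 becomes F##3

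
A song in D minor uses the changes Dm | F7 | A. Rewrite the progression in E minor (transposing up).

D minor up to E minor is a major second; each chord root moves by that interval while the quality stays the same.
Dm: root D up a major second → E, giving Em.
F7: root F up a major second → G, giving G7.
A: root A up a major second → B, giving B.

Em G7 B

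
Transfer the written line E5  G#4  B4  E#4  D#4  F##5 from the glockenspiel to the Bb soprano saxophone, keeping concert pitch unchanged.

F#7 A#6 C#7 F##6 E#6 G##7

First find concert pitch: the glockenspiel sounds a perfect fifteenth above written, so E5 G#4 B4 E#4 D#4 F##5 sounds E7 G#6 B6 E#6 D#6 F##7.
Then write for Bb soprano saxophone: it sounds a major second below written, so the part must be a major second above concert.
E7 → F#7
G#6 → A#6
B6 → C#7
E#6 → F##6
D#6 → E#6
F##7 → G##7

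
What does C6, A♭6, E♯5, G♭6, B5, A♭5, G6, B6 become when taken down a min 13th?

E4 C5 G##3 Bb4 D#4 C4 B4 D#5

C6 down a minor thirteenth is E4.
Ab6: a thirteenth down reaches C, and 20 semitones makes it C5.
A minor thirteenth down from E#5 gives G##3.
Gb6: a thirteenth down reaches B, and 20 semitones makes it Bb4.
B5 down a minor thirteenth is D#4.
Ab5 down a minor thirteenth is C4.
G6 down a minor thirteenth is B4.
B6: a thirteenth down reaches D, and 20 semitones makes it D#5.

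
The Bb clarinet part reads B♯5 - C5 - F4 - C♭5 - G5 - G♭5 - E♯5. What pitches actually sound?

A#5 Bb4 Eb4 Bbb4 F5 Fb5 D#5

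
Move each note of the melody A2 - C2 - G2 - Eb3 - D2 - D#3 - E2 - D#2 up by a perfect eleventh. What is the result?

A2: an eleventh up reaches D, and 17 semitones makes it D4.
C2: an eleventh up reaches F, and 17 semitones makes it F3.
G2: an eleventh up reaches C, and 17 semitones makes it C4.
A perfect eleventh up from Eb3 gives Ab4.
D2 up a perfect eleventh is G3.
A perfect eleventh up from D#3 gives G#4.
A perfect eleventh up from E2 gives A3.
A perfect eleventh up from D#2 gives G#3.

D4 F3 C4 Ab4 G3 G#4 A3 G#3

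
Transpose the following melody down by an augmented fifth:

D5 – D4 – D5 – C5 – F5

D5 → Gb4
D4 → Gb3
D5 → Gb4
C5 → Fb4
F5 → Bbb4

Gb4 Gb3 Gb4 Fb4 Bbb4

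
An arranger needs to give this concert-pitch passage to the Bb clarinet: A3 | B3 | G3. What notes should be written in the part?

The Bb clarinet sounds a major second below written, so the written part must be a major second above concert — transpose each note up.
A3 becomes B3
B3 becomes C#4
G3 becomes A3

B3 C#4 A3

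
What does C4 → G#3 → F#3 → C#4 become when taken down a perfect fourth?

G3 D#3 C#3 G#3

A perfect fourth down from C4 gives G3.
G#3 down a perfect fourth is D#3.
F#3: a fourth down reaches C, and 5 semitones makes it C#3.
C#4: a fourth down reaches G, and 5 semitones makes it G#3.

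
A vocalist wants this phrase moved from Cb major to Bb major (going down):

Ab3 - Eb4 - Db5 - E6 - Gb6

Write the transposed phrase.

From Cb down to Bb is a minor second; apply that to each pitch.
Ab3 to G3
Eb4 to D4
Db5 to C5
E6 to D#6
Gb6 to F6

G3 D4 C5 D#6 F6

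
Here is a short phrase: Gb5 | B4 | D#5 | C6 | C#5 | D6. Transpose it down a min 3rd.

Eb5 G#4 B#4 A5 A#4 B5

Gb5 becomes Eb5
B4 becomes G#4
D#5 becomes B#4
C6 becomes A5
C#5 becomes A#4
D6 becomes B5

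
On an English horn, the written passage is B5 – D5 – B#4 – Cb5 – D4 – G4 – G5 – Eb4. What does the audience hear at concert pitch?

The English horn sounds a perfect fifth below written, so transpose each written note down a perfect fifth.
B5 becomes E5
D5 becomes G4
B#4 becomes E#4
Cb5 becomes Fb4
D4 becomes G3
G4 becomes C4
G5 becomes C5
Eb4 becomes Ab3

E5 G4 E#4 Fb4 G3 C4 C5 Ab3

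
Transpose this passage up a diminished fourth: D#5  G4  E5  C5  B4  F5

G5 Cb5 Ab5 Fb5 Eb5 Bbb5

D#5: a fourth up reaches G, and 4 semitones makes it G5.
G4 up a diminished fourth is Cb5.
E5 up a diminished fourth is Ab5.
C5: a fourth up reaches F, and 4 semitones makes it Fb5.
B4: a fourth up reaches E, and 4 semitones makes it Eb5.
F5: a fourth up reaches B, and 4 semitones makes it Bbb5.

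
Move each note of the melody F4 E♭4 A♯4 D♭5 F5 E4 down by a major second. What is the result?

F4 down a major second is Eb4.
A major second down from Eb4 gives Db4.
A major second down from A#4 gives G#4.
A major second down from Db5 gives Cb5.
A major second down from F5 gives Eb5.
E4: a second down reaches D, and 2 semitones makes it D4.

Eb4 Db4 G#4 Cb5 Eb5 D4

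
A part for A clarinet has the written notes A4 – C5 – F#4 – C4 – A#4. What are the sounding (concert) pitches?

Written C4 on the A clarinet sounds as A3, a minor third lower; apply that shift to every note.
A4 -> F#4
C5 -> A4
F#4 -> D#4
C4 -> A3
A#4 -> F##4

F#4 A4 D#4 A3 F##4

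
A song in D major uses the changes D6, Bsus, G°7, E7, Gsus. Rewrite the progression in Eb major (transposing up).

Eb6 Csus Ab°7 F7 Absus

D major up to Eb major is a minor second; each chord root moves by that interval while the quality stays the same.
D6: root D up a minor second → Eb, giving Eb6.
Bsus: root B up a minor second → C, giving Csus.
G°7: root G up a minor second → Ab, giving Ab°7.
E7: root E up a minor second → F, giving F7.
Gsus: root G up a minor second → Ab, giving Absus.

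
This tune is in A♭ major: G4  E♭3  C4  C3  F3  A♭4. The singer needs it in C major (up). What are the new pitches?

B4 G3 E4 E3 A3 C5

From A♭ up to C is a major third; apply that to each pitch.
G4 becomes B4
Eb3 becomes G3
C4 becomes E4
C3 becomes E3
F3 becomes A3
Ab4 becomes C5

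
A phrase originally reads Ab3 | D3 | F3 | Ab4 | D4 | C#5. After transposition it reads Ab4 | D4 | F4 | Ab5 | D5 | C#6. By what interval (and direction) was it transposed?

up a perfect octave

Take the first pair: Ab3 → Ab4. A to A spans 8 letter names, so the interval is some kind of octave.
Ab3 to Ab4 is 12 semitones, which makes it a perfect octave; the second version is higher, so the direction is up.
Checking another pair — C#5 → C#6 — gives the same interval.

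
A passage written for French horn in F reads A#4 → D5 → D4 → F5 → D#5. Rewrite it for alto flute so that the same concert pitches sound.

First find concert pitch: the French horn in F sounds a perfect fifth below written, so A#4 D5 D4 F5 D#5 sounds D#4 G4 G3 Bb4 G#4.
Then write for alto flute: it sounds a perfect fourth below written, so the part must be a perfect fourth above concert.
D#4 → G#4
G4 → C5
G3 → C4
Bb4 → Eb5
G#4 → C#5

G#4 C5 C4 Eb5 C#5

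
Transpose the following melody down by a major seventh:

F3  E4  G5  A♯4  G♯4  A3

Gb2 F3 Ab4 B3 A3 Bb2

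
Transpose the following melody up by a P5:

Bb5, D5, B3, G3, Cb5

F6 A5 F#4 D4 Gb5

Bb5 becomes F6
D5 becomes A5
B3 becomes F#4
G3 becomes D4
Cb5 becomes Gb5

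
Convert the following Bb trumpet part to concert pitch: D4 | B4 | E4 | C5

C4 A4 D4 Bb4

Written C4 on the Bb trumpet sounds as Bb3, a major second lower; apply that shift to every note.
D4 becomes C4
B4 becomes A4
E4 becomes D4
C5 becomes Bb4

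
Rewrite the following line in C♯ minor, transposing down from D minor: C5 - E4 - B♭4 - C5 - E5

B4 D#4 A4 B4 D#5

From D down to C♯ is a minor second; apply that to each pitch.
C5 -> B4
E4 -> D#4
Bb4 -> A4
C5 -> B4
E5 -> D#5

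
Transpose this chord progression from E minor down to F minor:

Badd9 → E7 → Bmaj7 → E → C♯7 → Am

Cadd9 F7 Cmaj7 F D7 Bbm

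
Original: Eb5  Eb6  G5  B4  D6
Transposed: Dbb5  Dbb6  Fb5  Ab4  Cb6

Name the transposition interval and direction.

From Eb5 to Dbb5 is 2 letter names — a second of some quality.
Dbb5 to Eb5 is 3 semitones, which makes it an augmented second; the second version is lower, so the direction is down.
Checking another pair — D6 → Cb6 — gives the same interval.

down an augmented second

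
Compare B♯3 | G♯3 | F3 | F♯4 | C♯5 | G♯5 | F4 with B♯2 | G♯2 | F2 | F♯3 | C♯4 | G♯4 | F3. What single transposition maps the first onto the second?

From B#3 to B#2 is 8 letter names — an octave of some quality.
B#2 to B#3 is 12 semitones, which makes it a perfect octave; the second version is lower, so the direction is down.
Checking another pair — F4 → F3 — gives the same interval.

down a perfect octave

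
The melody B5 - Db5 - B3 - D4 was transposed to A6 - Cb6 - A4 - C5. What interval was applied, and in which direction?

up a minor seventh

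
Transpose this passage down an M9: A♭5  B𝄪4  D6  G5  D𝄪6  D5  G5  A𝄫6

Gb4 A##3 C5 F4 C##5 C4 F4 Gbb5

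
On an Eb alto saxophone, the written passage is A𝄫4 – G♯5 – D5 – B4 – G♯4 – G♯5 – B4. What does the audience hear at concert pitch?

Cbb4 B4 F4 D4 B3 B4 D4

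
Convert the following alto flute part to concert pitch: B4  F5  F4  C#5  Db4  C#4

F#4 C5 C4 G#4 Ab3 G#3

The alto flute sounds a perfect fourth below written, so transpose each written note down a perfect fourth.
B4 becomes F#4
F5 becomes C5
F4 becomes C4
C#5 becomes G#4
Db4 becomes Ab3
C#4 becomes G#3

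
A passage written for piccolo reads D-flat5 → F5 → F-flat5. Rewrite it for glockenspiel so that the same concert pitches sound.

Db4 F4 Fb4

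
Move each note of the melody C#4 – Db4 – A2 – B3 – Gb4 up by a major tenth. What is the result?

E#5 F5 C#4 D#5 Bb5

A major tenth up from C#4 gives E#5.
A major tenth up from Db4 gives F5.
A2 up a major tenth is C#4.
A major tenth up from B3 gives D#5.
A major tenth up from Gb4 gives Bb5.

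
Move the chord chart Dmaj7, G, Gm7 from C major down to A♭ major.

Bbmaj7 Eb Ebm7

C major down to A♭ major is a major third; each chord root moves by that interval while the quality stays the same.
Dmaj7: root D down a major third → Bb, giving Bbmaj7.
G: root G down a major third → Eb, giving Eb.
Gm7: root G down a major third → Eb, giving Ebm7.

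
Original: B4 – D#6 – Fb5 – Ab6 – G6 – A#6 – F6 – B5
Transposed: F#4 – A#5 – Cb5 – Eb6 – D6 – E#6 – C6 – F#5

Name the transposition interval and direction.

Take the first pair: B4 → F#4. B to F spans 4 letter names, so the interval is some kind of fourth.
F#4 to B4 is 5 semitones, which makes it a perfect fourth; the second version is lower, so the direction is down.
Checking another pair — B5 → F#5 — gives the same interval.

down a perfect fourth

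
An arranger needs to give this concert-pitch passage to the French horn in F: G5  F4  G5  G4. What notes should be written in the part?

D6 C5 D6 D5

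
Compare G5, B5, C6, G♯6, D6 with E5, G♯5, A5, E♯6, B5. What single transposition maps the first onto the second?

From G5 to E5 is 3 letter names — a third of some quality.
E5 to G5 is 3 semitones, which makes it a minor third; the second version is lower, so the direction is down.
Checking another pair — D6 → B5 — gives the same interval.

down a minor third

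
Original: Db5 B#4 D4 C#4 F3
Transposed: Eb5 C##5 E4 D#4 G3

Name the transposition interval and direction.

up a major second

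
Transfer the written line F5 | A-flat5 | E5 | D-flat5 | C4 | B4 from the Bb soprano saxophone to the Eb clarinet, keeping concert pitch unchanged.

First find concert pitch: the Bb soprano saxophone sounds a major second below written, so F5 A-flat5 E5 D-flat5 C4 B4 sounds Eb5 Gb5 D5 Cb5 Bb3 A4.
Then write for Eb clarinet: it sounds a minor third above written, so the part must be a minor third below concert.
Eb5 → C5
Gb5 → Eb5
D5 → B4
Cb5 → Ab4
Bb3 → G3
A4 → F#4

C5 Eb5 B4 Ab4 G3 F#4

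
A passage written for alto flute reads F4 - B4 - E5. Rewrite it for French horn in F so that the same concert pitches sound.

G4 C#5 F#5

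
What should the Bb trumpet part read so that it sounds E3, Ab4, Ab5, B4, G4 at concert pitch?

F#3 Bb4 Bb5 C#5 A4

Written C4 sounds as Bb3 on the Bb trumpet, so concert pitches are written a major second up.
E3 to F#3
Ab4 to Bb4
Ab5 to Bb5
B4 to C#5
G4 to A4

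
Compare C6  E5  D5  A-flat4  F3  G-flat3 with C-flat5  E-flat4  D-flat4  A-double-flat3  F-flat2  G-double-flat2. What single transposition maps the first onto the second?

From C6 to Cb5 is 8 letter names — an octave of some quality.
Cb5 to C6 is 13 semitones, which makes it an augmented octave; the second version is lower, so the direction is down.
Checking another pair — Gb3 → Gbb2 — gives the same interval.

down an augmented octave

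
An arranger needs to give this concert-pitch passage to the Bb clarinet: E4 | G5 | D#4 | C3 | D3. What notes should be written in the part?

F#4 A5 E#4 D3 E3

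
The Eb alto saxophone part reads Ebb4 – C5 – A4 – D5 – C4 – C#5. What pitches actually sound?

Gbb3 Eb4 C4 F4 Eb3 E4

The Eb alto saxophone sounds a major sixth below written, so transpose each written note down a major sixth.
Ebb4 → Gbb3
C5 → Eb4
A4 → C4
D5 → F4
C4 → Eb3
C#5 → E4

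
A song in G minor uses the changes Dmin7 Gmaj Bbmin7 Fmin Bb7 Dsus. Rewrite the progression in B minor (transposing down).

F#min7 Bmaj Dmin7 Amin D7 F#sus

G minor down to B minor is a minor sixth; each chord root moves by that interval while the quality stays the same.
Dmin7: root D down a minor sixth → F#, giving F#min7.
Gmaj: root G down a minor sixth → B, giving Bmaj.
Bbmin7: root Bb down a minor sixth → D, giving Dmin7.
Fmin: root F down a minor sixth → A, giving Amin.
Bb7: root Bb down a minor sixth → D, giving D7.
Dsus: root D down a minor sixth → F#, giving F#sus.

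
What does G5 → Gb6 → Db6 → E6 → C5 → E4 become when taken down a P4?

A perfect fourth down from G5 gives D5.
Gb6: a fourth down reaches D, and 5 semitones makes it Db6.
A perfect fourth down from Db6 gives Ab5.
E6: a fourth down reaches B, and 5 semitones makes it B5.
C5: a fourth down reaches G, and 5 semitones makes it G4.
A perfect fourth down from E4 gives B3.

D5 Db6 Ab5 B5 G4 B3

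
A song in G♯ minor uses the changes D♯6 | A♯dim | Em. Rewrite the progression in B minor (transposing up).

G♯ minor up to B minor is a minor third; each chord root moves by that interval while the quality stays the same.
D♯6: root D♯ up a minor third → F#, giving F#6.
A♯dim: root A♯ up a minor third → C#, giving C#dim.
Em: root E up a minor third → G, giving Gm.

F#6 C#dim Gm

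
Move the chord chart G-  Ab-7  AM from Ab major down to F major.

E- F-7 F#M

Ab major down to F major is a minor third; each chord root moves by that interval while the quality stays the same.
G-: root G down a minor third → E, giving E-.
Ab-7: root Ab down a minor third → F, giving F-7.
AM: root A down a minor third → F#, giving F#M.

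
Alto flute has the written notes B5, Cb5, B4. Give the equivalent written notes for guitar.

F#6 Gb5 F#5

First find concert pitch: the alto flute sounds a perfect fourth below written, so B5 Cb5 B4 sounds F#5 Gb4 F#4.
Then write for guitar: it sounds a perfect octave below written, so the part must be a perfect octave above concert.
F#5 → F#6
Gb4 → Gb5
F#4 → F#5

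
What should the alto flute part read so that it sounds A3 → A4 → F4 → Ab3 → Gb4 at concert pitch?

Written C4 sounds as G3 on the alto flute, so concert pitches are written a perfect fourth up.
A3 gives D4
A4 gives D5
F4 gives Bb4
Ab3 gives Db4
Gb4 gives Cb5

D4 D5 Bb4 Db4 Cb5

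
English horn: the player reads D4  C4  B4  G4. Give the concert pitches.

G3 F3 E4 C4

The English horn sounds a perfect fifth below written, so transpose each written note down a perfect fifth.
D4 gives G3
C4 gives F3
B4 gives E4
G4 gives C4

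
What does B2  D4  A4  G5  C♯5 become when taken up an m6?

G3 Bb4 F5 Eb6 A5

B2: a sixth up reaches G, and 8 semitones makes it G3.
D4: a sixth up reaches B, and 8 semitones makes it Bb4.
A4: a sixth up reaches F, and 8 semitones makes it F5.
A minor sixth up from G5 gives Eb6.
C#5 up a minor sixth is A5.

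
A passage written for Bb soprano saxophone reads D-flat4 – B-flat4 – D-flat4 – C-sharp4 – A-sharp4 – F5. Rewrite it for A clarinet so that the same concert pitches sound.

Ebb4 Cb5 Ebb4 D4 B4 Gb5

First find concert pitch: the Bb soprano saxophone sounds a major second below written, so D-flat4 B-flat4 D-flat4 C-sharp4 A-sharp4 F5 sounds Cb4 Ab4 Cb4 B3 G#4 Eb5.
Then write for A clarinet: it sounds a minor third below written, so the part must be a minor third above concert.
Cb4 → Ebb4
Ab4 → Cb5
Cb4 → Ebb4
B3 → D4
G#4 → B4
Eb5 → Gb5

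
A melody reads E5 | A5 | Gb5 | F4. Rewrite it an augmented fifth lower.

Ab4 Db5 Cbb5 Bbb3

E5: a fifth down reaches A, and 8 semitones makes it Ab4.
A5: a fifth down reaches D, and 8 semitones makes it Db5.
Gb5: a fifth down reaches C, and 8 semitones makes it Cbb5.
F4: a fifth down reaches B, and 8 semitones makes it Bbb3.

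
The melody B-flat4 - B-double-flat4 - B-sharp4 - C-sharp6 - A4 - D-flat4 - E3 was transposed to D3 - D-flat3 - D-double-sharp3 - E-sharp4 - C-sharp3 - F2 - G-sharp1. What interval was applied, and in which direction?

Take the first pair: Bb4 → D3. B to D spans 13 letter names, so the interval is some kind of thirteenth.
D3 to Bb4 is 20 semitones, which makes it a minor thirteenth; the second version is lower, so the direction is down.
Checking another pair — E3 → G#1 — gives the same interval.

down a minor thirteenth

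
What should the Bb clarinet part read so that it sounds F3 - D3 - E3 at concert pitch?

Written C4 sounds as Bb3 on the Bb clarinet, so concert pitches are written a major second up.
F3 to G3
D3 to E3
E3 to F#3

G3 E3 F#3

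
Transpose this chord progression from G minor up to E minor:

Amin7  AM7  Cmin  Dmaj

F#min7 F#M7 Amin Bmaj

G minor up to E minor is a major sixth; each chord root moves by that interval while the quality stays the same.
Amin7: root A up a major sixth → F#, giving F#min7.
AM7: root A up a major sixth → F#, giving F#M7.
Cmin: root C up a major sixth → A, giving Amin.
Dmaj: root D up a major sixth → B, giving Bmaj.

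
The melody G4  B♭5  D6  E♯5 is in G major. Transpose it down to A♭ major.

G major to A♭ major down is a major seventh, so every note moves down by that interval.
G4 becomes Ab3
Bb5 becomes Cb5
D6 becomes Eb5
E#5 becomes F#4

Ab3 Cb5 Eb5 F#4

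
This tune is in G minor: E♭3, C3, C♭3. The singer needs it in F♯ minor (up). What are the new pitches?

From G up to F♯ is a major seventh; apply that to each pitch.
Eb3 → D4
C3 → B3
Cb3 → Bb3

D4 B3 Bb3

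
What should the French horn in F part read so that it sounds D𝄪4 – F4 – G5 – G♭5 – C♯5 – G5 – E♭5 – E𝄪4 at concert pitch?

A##4 C5 D6 Db6 G#5 D6 Bb5 B##4

The French horn in F sounds a perfect fifth below written, so the written part must be a perfect fifth above concert — transpose each note up.
D##4 becomes A##4
F4 becomes C5
G5 becomes D6
Gb5 becomes Db6
C#5 becomes G#5
G5 becomes D6
Eb5 becomes Bb5
E##4 becomes B##4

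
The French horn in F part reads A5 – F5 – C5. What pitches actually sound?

Written C4 on the French horn in F sounds as F3, a perfect fifth lower; apply that shift to every note.
A5 -> D5
F5 -> Bb4
C5 -> F4

D5 Bb4 F4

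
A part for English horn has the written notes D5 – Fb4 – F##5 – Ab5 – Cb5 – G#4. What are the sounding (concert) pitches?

The English horn sounds a perfect fifth below written, so transpose each written note down a perfect fifth.
D5 to G4
Fb4 to Bbb3
F##5 to B#4
Ab5 to Db5
Cb5 to Fb4
G#4 to C#4

G4 Bbb3 B#4 Db5 Fb4 C#4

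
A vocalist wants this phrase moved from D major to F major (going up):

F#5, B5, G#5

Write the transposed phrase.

A5 D6 B5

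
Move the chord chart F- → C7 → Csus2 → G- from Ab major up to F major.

D- A7 Asus2 E-

Ab major up to F major is a major sixth; each chord root moves by that interval while the quality stays the same.
F-: root F up a major sixth → D, giving D-.
C7: root C up a major sixth → A, giving A7.
Csus2: root C up a major sixth → A, giving Asus2.
G-: root G up a major sixth → E, giving E-.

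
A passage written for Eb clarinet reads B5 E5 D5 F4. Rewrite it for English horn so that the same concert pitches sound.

First find concert pitch: the Eb clarinet sounds a minor third above written, so B5 E5 D5 F4 sounds D6 G5 F5 Ab4.
Then write for English horn: it sounds a perfect fifth below written, so the part must be a perfect fifth above concert.
D6 → A6
G5 → D6
F5 → C6
Ab4 → Eb5

A6 D6 C6 Eb5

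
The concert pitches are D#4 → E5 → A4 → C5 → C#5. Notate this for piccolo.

D#3 E4 A3 C4 C#4

The piccolo sounds a perfect octave above written, so the written part must be a perfect octave below concert — transpose each note down.
D#4 becomes D#3
E5 becomes E4
A4 becomes A3
C5 becomes C4
C#5 becomes C#4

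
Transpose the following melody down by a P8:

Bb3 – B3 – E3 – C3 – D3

Bb3 to Bb2
B3 to B2
E3 to E2
C3 to C2
D3 to D2

Bb2 B2 E2 C2 D2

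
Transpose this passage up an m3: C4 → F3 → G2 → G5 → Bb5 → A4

Eb4 Ab3 Bb2 Bb5 Db6 C5

C4: a third up reaches E, and 3 semitones makes it Eb4.
F3: a third up reaches A, and 3 semitones makes it Ab3.
G2: a third up reaches B, and 3 semitones makes it Bb2.
G5: a third up reaches B, and 3 semitones makes it Bb5.
Bb5: a third up reaches D, and 3 semitones makes it Db6.
A4: a third up reaches C, and 3 semitones makes it C5.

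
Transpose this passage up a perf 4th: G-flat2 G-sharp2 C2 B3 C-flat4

Gb2 up a perfect fourth is Cb3.
G#2: a fourth up reaches C, and 5 semitones makes it C#3.
C2 up a perfect fourth is F2.
A perfect fourth up from B3 gives E4.
Cb4 up a perfect fourth is Fb4.

Cb3 C#3 F2 E4 Fb4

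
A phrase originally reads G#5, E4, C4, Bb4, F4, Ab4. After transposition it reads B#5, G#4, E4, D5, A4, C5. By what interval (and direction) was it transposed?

up a major third

Take the first pair: G#5 → B#5. G to B spans 3 letter names, so the interval is some kind of third.
G#5 to B#5 is 4 semitones, which makes it a major third; the second version is higher, so the direction is up.
Checking another pair — Ab4 → C5 — gives the same interval.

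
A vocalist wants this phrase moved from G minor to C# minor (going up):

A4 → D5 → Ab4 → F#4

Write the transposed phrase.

D#5 G#5 D5 B#4

G minor to C# minor up is an augmented fourth, so every note moves up by that interval.
A4 -> D#5
D5 -> G#5
Ab4 -> D5
F#4 -> B#4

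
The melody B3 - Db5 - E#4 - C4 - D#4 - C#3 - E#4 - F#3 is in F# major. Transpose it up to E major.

A4 Cb6 D#5 Bb4 C#5 B3 D#5 E4

F# major to E major up is a minor seventh, so every note moves up by that interval.
B3 becomes A4
Db5 becomes Cb6
E#4 becomes D#5
C4 becomes Bb4
D#4 becomes C#5
C#3 becomes B3
E#4 becomes D#5
F#3 becomes E4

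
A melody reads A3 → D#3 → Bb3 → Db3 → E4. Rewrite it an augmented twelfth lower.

Db2 G1 Ebb2 Gbb1 Ab2

An augmented twelfth down from A3 gives Db2.
An augmented twelfth down from D#3 gives G1.
An augmented twelfth down from Bb3 gives Ebb2.
Db3 down an augmented twelfth is Gbb1.
E4: a twelfth down reaches A, and 20 semitones makes it Ab2.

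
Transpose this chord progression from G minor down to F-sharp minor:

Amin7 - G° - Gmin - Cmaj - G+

G minor down to F-sharp minor is a minor second; each chord root moves by that interval while the quality stays the same.
Amin7: root A down a minor second → G#, giving G#min7.
G°: root G down a minor second → F#, giving F#°.
Gmin: root G down a minor second → F#, giving F#min.
Cmaj: root C down a minor second → B, giving Bmaj.
G+: root G down a minor second → F#, giving F#+.

G#min7 F#° F#min Bmaj F#+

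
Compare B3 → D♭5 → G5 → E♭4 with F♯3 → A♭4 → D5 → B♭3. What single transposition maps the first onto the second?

down a perfect fourth

From B3 to F#3 is 4 letter names — a fourth of some quality.
F#3 to B3 is 5 semitones, which makes it a perfect fourth; the second version is lower, so the direction is down.
Checking another pair — Eb4 → Bb3 — gives the same interval.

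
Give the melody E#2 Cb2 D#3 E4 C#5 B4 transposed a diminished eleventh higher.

E#2 up a diminished eleventh is A3.
Cb2: an eleventh up reaches F, and 16 semitones makes it Fbb3.
A diminished eleventh up from D#3 gives G4.
A diminished eleventh up from E4 gives Ab5.
A diminished eleventh up from C#5 gives F6.
B4 up a diminished eleventh is Eb6.

A3 Fbb3 G4 Ab5 F6 Eb6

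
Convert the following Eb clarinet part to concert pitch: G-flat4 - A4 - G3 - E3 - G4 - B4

Bbb4 C5 Bb3 G3 Bb4 D5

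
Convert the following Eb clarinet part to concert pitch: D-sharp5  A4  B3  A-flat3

The Eb clarinet sounds a minor third above written, so transpose each written note up a minor third.
D#5 gives F#5
A4 gives C5
B3 gives D4
Ab3 gives Cb4

F#5 C5 D4 Cb4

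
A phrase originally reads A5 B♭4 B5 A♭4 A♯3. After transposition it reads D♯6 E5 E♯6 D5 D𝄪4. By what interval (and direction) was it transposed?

up an augmented fourth

Take the first pair: A5 → D#6. A to D spans 4 letter names, so the interval is some kind of fourth.
A5 to D#6 is 6 semitones, which makes it an augmented fourth; the second version is higher, so the direction is up.
Checking another pair — A#3 → D##4 — gives the same interval.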